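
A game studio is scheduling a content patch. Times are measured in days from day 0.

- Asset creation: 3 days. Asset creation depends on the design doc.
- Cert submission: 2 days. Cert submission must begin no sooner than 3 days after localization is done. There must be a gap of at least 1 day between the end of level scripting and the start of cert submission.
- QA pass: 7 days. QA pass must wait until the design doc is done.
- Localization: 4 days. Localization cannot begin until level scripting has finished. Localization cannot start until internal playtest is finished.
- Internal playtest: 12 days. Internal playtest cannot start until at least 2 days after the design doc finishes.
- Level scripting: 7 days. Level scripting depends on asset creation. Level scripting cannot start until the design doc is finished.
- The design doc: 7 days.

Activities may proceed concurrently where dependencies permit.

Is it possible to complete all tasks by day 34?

Yes

Nothing blocks the design doc, so it runs from day 0 to day 7.
QA pass cannot begin until the design doc (finishes day 7). It runs from day 7 to 7 + 7 = day 14.
Internal playtest waits on the design doc (finishes day 7, plus 2-day gap → day 9), so it starts at day 9 and finishes at 9 + 12 = day 21.
Asset creation cannot begin until the design doc (finishes day 7). It runs from day 7 to 7 + 3 = day 10.
For level scripting: asset creation (finishes day 10); the design doc (finishes day 7). Taking the maximum gives a start of day 10, and it finishes at 10 + 7 = day 17.
For localization: level scripting (finishes day 17); internal playtest (finishes day 21). Taking the maximum gives a start of day 21, and it finishes at 21 + 4 = day 25.
Cert submission cannot start until localization (finishes day 25, plus 3-day gap → day 28); level scripting (finishes day 17, plus 1-day gap → day 18). The controlling bound is day 28, so cert submission finishes at 28 + 2 = day 30.
Every task is finished by day 30, which is no later than the deadline of 34, so the schedule is feasible.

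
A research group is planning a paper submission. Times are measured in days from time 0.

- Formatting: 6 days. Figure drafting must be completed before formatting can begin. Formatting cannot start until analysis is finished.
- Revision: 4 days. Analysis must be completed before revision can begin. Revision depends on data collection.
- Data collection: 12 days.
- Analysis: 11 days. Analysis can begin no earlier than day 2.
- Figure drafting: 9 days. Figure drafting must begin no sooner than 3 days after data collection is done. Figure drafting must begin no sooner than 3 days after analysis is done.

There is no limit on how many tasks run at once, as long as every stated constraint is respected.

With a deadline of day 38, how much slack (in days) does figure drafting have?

After its own release at day 2, analysis can start at day 2 and finishes at day 13.
Data collection has no prerequisites, so it starts at day 0 and finishes at day 12.
Figure drafting needs all of data collection (finishes day 12, plus 3-day gap → day 15); analysis (finishes day 13, plus 3-day gap → day 16). That puts its earliest start at day 16; it finishes at 16 + 9 = day 25.

Working backward from the deadline:
To finish by day 38, formatting (duration 6) must start no later than day 32.
Figure drafting must finish before formatting (must start by day 32). With a 9-day duration, figure drafting must start by 32 − 9 = day 23.
So figure drafting can start as early as day 16 and as late as day 23, giving 23 − 16 = 7 days of slack.

7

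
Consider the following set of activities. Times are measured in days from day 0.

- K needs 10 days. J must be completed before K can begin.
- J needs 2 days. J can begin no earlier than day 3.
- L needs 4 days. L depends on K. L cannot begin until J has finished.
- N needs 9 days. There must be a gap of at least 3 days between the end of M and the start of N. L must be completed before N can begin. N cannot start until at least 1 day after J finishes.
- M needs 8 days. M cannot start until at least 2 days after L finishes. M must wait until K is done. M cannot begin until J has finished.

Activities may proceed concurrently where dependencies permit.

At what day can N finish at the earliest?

41

J waits on its own release at day 3, so it starts at day 3 and finishes at 3 + 2 = day 5.
K waits on J (finishes day 5), so it starts at day 5 and finishes at 5 + 10 = day 15.
L cannot start until K (finishes day 15); J (finishes day 5). The controlling bound is day 15, so L finishes at 15 + 4 = day 19.
M cannot start until L (finishes day 19, plus 2-day gap → day 21); K (finishes day 15); J (finishes day 5). The controlling bound is day 21, so M finishes at 21 + 8 = day 29.
N has to wait for M (finishes day 29, plus 3-day gap → day 32); L (finishes day 19); J (finishes day 5, plus 1-day gap → day 6). The latest of these is day 32, so N runs day 32 to 32 + 9 = day 41.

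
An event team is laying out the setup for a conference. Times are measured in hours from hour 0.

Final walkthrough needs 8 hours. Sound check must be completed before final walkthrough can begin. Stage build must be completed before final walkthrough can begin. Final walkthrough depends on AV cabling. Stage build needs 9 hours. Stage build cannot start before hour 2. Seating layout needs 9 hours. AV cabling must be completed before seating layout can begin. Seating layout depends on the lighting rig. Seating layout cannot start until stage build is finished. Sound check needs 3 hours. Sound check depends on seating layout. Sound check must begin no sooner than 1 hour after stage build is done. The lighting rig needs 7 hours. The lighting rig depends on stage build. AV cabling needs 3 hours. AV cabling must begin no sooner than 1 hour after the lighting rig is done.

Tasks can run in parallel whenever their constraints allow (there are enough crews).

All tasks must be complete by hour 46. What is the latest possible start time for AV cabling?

23

Final walkthrough has no dependents, so it just needs to finish by hour 46. Starting by 46 − 8 = hour 38 achieves that.
Sound check must finish before final walkthrough (must start by hour 38). With a 3-hour duration, sound check must start by 38 − 3 = hour 35.
Seating layout must finish before sound check (must start by hour 35). With a 9-hour duration, seating layout must start by 35 − 9 = hour 26.
AV cabling feeds seating layout (must start by hour 26); final walkthrough (must start by hour 38). Taking the minimum, AV cabling must finish by hour 26 and start by 26 − 3 = hour 23.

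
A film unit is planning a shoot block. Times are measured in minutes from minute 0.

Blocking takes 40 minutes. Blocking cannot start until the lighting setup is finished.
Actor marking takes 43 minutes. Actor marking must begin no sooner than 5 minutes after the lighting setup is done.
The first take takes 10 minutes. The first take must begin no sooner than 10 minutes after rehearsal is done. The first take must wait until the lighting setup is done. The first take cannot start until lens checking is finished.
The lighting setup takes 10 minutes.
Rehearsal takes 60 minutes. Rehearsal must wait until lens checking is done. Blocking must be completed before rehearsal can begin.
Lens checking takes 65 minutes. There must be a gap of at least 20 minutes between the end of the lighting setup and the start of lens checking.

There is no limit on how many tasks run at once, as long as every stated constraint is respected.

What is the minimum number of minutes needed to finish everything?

175

The lighting setup can start immediately at minute 0; it finishes at minute 10.
Actor marking waits on the lighting setup (finishes minute 10, plus 5-minute gap → minute 15), so it starts at minute 15 and finishes at 15 + 43 = minute 58.
Blocking waits on the lighting setup (finishes minute 10), so it starts at minute 10 and finishes at 10 + 40 = minute 50.
Lens checking cannot begin until the lighting setup (finishes minute 10, plus 20-minute gap → minute 30). It runs from minute 30 to 30 + 65 = minute 95.
Rehearsal has to wait for lens checking (finishes minute 95); blocking (finishes minute 50). The latest of these is minute 95, so rehearsal runs minute 95 to 95 + 60 = minute 155.
The first take cannot start until rehearsal (finishes minute 155, plus 10-minute gap → minute 165); the lighting setup (finishes minute 10); lens checking (finishes minute 95). The controlling bound is minute 165, so the first take finishes at 165 + 10 = minute 175.
All tasks are finished once the last one completes. Finish times: The lighting setup at 10, Lens checking at 95, Blocking at 50, Actor marking at 58, Rehearsal at 155, The first take at 175. The latest is minute 175.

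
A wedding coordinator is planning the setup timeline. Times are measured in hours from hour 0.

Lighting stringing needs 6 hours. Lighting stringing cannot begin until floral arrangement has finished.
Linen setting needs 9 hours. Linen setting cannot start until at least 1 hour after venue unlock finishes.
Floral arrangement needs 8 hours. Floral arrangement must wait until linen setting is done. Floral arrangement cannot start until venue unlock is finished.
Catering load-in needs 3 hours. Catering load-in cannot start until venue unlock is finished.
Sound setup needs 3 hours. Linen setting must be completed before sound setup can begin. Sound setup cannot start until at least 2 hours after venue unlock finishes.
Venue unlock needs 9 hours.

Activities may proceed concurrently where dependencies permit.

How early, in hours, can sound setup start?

19

Nothing blocks venue unlock, so it runs from hour 0 to hour 9.
Linen setting cannot begin until venue unlock (finishes hour 9, plus 1-hour gap → hour 10). It runs from hour 10 to 10 + 9 = hour 19.
Sound setup waits on linen setting (finishes hour 19); venue unlock (finishes hour 9, plus 2-hour gap → hour 11). The latest of these is hour 19, which is the earliest sound setup can start.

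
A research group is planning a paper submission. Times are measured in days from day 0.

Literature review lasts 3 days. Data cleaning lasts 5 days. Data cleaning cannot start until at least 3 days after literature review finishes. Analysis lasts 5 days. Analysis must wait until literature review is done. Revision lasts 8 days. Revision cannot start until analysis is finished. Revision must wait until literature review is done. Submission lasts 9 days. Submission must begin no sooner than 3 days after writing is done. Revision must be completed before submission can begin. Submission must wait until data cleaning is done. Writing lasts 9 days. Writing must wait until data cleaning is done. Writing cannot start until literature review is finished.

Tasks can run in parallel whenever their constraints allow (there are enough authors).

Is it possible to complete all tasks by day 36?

Yes

Literature review can start immediately at day 0; it finishes at day 3.
After literature review (finishes day 3), analysis can start at day 3 and finishes at day 8.
Revision cannot start until analysis (finishes day 8); literature review (finishes day 3). The controlling bound is day 8, so revision finishes at 8 + 8 = day 16.
Data cleaning cannot begin until literature review (finishes day 3, plus 3-day gap → day 6). It runs from day 6 to 6 + 5 = day 11.
Writing has to wait for data cleaning (finishes day 11); literature review (finishes day 3). The latest of these is day 11, so writing runs day 11 to 11 + 9 = day 20.
For submission: writing (finishes day 20, plus 3-day gap → day 23); revision (finishes day 16); data cleaning (finishes day 11). Taking the maximum gives a start of day 23, and it finishes at 23 + 9 = day 32.
Every task is finished by day 32, which is no later than the deadline of 36, so the schedule is feasible.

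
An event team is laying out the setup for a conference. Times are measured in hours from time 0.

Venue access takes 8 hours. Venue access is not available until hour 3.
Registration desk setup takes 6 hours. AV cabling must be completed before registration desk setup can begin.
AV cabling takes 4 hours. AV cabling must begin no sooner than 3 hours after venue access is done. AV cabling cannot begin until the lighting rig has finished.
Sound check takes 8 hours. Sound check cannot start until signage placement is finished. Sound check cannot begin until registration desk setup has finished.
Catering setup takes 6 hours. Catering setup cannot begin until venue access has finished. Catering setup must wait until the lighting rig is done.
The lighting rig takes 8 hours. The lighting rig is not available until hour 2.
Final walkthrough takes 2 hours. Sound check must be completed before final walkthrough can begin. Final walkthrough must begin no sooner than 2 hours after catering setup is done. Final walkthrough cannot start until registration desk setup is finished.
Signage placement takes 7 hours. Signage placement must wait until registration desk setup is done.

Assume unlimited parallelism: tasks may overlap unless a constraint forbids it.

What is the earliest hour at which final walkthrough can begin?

39

After its own release at hour 2, the lighting rig can start at hour 2 and finishes at hour 10.
Venue access waits on its own release at hour 3, so it starts at hour 3 and finishes at 3 + 8 = hour 11.
Catering setup cannot start until venue access (finishes hour 11); the lighting rig (finishes hour 10). The controlling bound is hour 11, so catering setup finishes at 11 + 6 = hour 17.
AV cabling needs all of venue access (finishes hour 11, plus 3-hour gap → hour 14); the lighting rig (finishes hour 10). That puts its earliest start at hour 14; it finishes at 14 + 4 = hour 18.
Registration desk setup cannot begin until AV cabling (finishes hour 18). It runs from hour 18 to 18 + 6 = hour 24.
Signage placement cannot begin until registration desk setup (finishes hour 24). It runs from hour 24 to 24 + 7 = hour 31.
For sound check: signage placement (finishes hour 31); registration desk setup (finishes hour 24). Taking the maximum gives a start of hour 31, and it finishes at 31 + 8 = hour 39.
Final walkthrough waits on sound check (finishes hour 39); catering setup (finishes hour 17, plus 2-hour gap → hour 19); registration desk setup (finishes hour 24). The latest of these is hour 39, which is the earliest final walkthrough can start.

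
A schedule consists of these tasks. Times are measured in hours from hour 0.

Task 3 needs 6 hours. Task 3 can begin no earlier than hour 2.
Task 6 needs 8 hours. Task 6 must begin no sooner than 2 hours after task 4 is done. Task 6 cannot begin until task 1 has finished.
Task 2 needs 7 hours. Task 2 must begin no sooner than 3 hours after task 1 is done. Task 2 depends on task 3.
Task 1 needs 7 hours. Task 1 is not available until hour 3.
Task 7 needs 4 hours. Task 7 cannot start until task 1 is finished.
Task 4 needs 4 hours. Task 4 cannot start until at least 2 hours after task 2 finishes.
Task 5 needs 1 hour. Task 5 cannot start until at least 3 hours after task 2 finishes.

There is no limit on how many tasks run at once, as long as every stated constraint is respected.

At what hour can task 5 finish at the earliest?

Task 3 waits on its own release at hour 2, so it starts at hour 2 and finishes at 2 + 6 = hour 8.
Task 1 cannot begin until its own release at hour 3. It runs from hour 3 to 3 + 7 = hour 10.
Task 2 cannot start until task 1 (finishes hour 10, plus 3-hour gap → hour 13); task 3 (finishes hour 8). The controlling bound is hour 13, so task 2 finishes at 13 + 7 = hour 20.
After task 2 (finishes hour 20, plus 3-hour gap → hour 23), task 5 can start at hour 23 and finishes at hour 24.

24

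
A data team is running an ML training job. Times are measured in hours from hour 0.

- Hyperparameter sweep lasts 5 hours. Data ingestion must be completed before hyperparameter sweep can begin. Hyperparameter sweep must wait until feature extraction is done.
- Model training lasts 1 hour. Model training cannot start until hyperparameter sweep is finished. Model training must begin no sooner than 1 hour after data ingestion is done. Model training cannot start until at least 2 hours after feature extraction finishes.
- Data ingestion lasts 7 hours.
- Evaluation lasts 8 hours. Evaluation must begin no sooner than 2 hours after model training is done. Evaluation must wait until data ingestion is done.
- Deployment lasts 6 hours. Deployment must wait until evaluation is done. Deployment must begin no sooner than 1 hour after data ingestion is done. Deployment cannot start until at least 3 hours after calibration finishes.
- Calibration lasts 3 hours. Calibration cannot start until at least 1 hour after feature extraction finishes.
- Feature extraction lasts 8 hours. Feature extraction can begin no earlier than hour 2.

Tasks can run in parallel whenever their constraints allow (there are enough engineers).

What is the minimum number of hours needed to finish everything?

Feature extraction cannot begin until its own release at hour 2. It runs from hour 2 to 2 + 8 = hour 10.
After feature extraction (finishes hour 10, plus 1-hour gap → hour 11), calibration can start at hour 11 and finishes at hour 14.
Data ingestion has no prerequisites, so it starts at hour 0 and finishes at hour 7.
Hyperparameter sweep cannot start until data ingestion (finishes hour 7); feature extraction (finishes hour 10). The controlling bound is hour 10, so hyperparameter sweep finishes at 10 + 5 = hour 15.
For model training: hyperparameter sweep (finishes hour 15); data ingestion (finishes hour 7, plus 1-hour gap → hour 8); feature extraction (finishes hour 10, plus 2-hour gap → hour 12). Taking the maximum gives a start of hour 15, and it finishes at 15 + 1 = hour 16.
Evaluation cannot start until model training (finishes hour 16, plus 2-hour gap → hour 18); data ingestion (finishes hour 7). The controlling bound is hour 18, so evaluation finishes at 18 + 8 = hour 26.
Deployment cannot start until evaluation (finishes hour 26); data ingestion (finishes hour 7, plus 1-hour gap → hour 8); calibration (finishes hour 14, plus 3-hour gap → hour 17). The controlling bound is hour 26, so deployment finishes at 26 + 6 = hour 32.
All tasks are finished once the last one completes. Finish times: Data ingestion at 7, Feature extraction at 10, Hyperparameter sweep at 15, Model training at 16, Evaluation at 26, Calibration at 14, Deployment at 32. The latest is hour 32.

32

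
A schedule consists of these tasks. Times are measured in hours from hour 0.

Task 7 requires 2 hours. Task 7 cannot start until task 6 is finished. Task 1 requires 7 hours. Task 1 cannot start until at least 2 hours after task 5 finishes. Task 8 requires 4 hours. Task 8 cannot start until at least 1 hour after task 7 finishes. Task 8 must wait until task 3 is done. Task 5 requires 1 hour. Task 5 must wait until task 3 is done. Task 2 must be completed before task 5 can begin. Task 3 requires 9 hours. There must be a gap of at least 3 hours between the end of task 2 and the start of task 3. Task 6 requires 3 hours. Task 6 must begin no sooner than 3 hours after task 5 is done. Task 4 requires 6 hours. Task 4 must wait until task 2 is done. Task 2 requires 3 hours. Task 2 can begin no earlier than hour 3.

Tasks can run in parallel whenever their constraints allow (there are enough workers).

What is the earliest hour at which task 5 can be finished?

Task 2 cannot begin until its own release at hour 3. It runs from hour 3 to 3 + 3 = hour 6.
Task 3 cannot begin until task 2 (finishes hour 6, plus 3-hour gap → hour 9). It runs from hour 9 to 9 + 9 = hour 18.
Task 5 cannot start until task 3 (finishes hour 18); task 2 (finishes hour 6). The controlling bound is hour 18, so task 5 finishes at 18 + 1 = hour 19.

19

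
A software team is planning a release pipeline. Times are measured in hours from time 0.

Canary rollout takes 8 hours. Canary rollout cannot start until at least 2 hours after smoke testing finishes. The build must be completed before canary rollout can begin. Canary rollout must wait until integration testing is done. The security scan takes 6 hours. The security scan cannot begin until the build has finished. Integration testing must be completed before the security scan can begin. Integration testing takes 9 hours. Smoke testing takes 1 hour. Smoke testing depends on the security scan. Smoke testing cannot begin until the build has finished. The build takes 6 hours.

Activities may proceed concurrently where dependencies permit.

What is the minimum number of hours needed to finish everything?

26

Nothing blocks integration testing, so it runs from hour 0 to hour 9.
The build can start immediately at hour 0; it finishes at hour 6.
The security scan cannot start until the build (finishes hour 6); integration testing (finishes hour 9). The controlling bound is hour 9, so the security scan finishes at 9 + 6 = hour 15.
Smoke testing has to wait for the security scan (finishes hour 15); the build (finishes hour 6). The latest of these is hour 15, so smoke testing runs hour 15 to 15 + 1 = hour 16.
Canary rollout cannot start until smoke testing (finishes hour 16, plus 2-hour gap → hour 18); the build (finishes hour 6); integration testing (finishes hour 9). The controlling bound is hour 18, so canary rollout finishes at 18 + 8 = hour 26.
All tasks are finished once the last one completes. Finish times: The build at 6, Integration testing at 9, The security scan at 15, Smoke testing at 16, Canary rollout at 26. The latest is hour 26.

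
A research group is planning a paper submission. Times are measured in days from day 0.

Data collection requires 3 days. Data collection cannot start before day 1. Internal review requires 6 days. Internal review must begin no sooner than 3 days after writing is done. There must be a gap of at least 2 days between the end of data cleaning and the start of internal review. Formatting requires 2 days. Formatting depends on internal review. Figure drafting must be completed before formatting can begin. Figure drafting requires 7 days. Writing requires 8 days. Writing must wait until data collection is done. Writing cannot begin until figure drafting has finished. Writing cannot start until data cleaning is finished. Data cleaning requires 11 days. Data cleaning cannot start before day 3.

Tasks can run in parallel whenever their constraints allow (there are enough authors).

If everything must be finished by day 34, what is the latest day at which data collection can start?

Formatting has no dependents, so it just needs to finish by day 34. Starting by 34 − 2 = day 32 achieves that.
Internal review has to be done before formatting (must start by day 32). That means finishing by day 32, i.e. starting by 32 − 6 = day 26.
Writing must finish before internal review (must start by day 26, minus 3-day gap → day 23). With an 8-day duration, writing must start by 23 − 8 = day 15.
Data collection must finish before writing (must start by day 15). With a 3-day duration, data collection must start by 15 − 3 = day 12.

12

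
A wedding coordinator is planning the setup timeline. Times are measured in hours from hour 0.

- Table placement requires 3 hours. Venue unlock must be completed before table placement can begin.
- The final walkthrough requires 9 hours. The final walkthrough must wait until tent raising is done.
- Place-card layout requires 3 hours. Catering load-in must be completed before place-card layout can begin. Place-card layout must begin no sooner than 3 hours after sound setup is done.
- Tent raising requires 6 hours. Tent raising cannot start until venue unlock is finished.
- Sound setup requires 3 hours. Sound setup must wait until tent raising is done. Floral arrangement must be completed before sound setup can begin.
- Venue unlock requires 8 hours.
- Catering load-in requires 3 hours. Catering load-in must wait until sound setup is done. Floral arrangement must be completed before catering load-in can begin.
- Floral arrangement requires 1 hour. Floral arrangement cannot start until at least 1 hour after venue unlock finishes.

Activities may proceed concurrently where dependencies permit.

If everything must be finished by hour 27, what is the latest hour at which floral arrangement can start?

Nothing follows place-card layout; the deadline of hour 27 is its only limit. It must start by 27 − 3 = hour 24.
Catering load-in must finish before place-card layout (must start by hour 24). With a 3-hour duration, catering load-in must start by 24 − 3 = hour 21.
Sound setup feeds catering load-in (must start by hour 21); place-card layout (must start by hour 24, minus 3-hour gap → hour 21). Taking the minimum, sound setup must finish by hour 21 and start by 21 − 3 = hour 18.
Floral arrangement must finish in time for sound setup (must start by hour 18); catering load-in (must start by hour 21). The tightest is hour 18, so floral arrangement must start by 18 − 1 = hour 17.

17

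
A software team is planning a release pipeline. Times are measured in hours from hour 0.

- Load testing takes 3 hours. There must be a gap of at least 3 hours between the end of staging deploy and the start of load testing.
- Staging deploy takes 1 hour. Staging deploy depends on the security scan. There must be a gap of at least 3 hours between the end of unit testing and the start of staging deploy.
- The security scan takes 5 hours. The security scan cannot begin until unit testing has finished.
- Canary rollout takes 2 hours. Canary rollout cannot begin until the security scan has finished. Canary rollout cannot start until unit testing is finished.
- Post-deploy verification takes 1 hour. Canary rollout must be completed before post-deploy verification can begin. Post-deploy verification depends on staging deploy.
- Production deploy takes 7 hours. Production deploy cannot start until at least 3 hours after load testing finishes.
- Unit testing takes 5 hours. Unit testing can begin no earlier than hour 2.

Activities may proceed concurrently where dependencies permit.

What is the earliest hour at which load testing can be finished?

19

Unit testing waits on its own release at hour 2, so it starts at hour 2 and finishes at 2 + 5 = hour 7.
The security scan waits on unit testing (finishes hour 7), so it starts at hour 7 and finishes at 7 + 5 = hour 12.
Staging deploy cannot start until the security scan (finishes hour 12); unit testing (finishes hour 7, plus 3-hour gap → hour 10). The controlling bound is hour 12, so staging deploy finishes at 12 + 1 = hour 13.
Load testing cannot begin until staging deploy (finishes hour 13, plus 3-hour gap → hour 16). It runs from hour 16 to 16 + 3 = hour 19.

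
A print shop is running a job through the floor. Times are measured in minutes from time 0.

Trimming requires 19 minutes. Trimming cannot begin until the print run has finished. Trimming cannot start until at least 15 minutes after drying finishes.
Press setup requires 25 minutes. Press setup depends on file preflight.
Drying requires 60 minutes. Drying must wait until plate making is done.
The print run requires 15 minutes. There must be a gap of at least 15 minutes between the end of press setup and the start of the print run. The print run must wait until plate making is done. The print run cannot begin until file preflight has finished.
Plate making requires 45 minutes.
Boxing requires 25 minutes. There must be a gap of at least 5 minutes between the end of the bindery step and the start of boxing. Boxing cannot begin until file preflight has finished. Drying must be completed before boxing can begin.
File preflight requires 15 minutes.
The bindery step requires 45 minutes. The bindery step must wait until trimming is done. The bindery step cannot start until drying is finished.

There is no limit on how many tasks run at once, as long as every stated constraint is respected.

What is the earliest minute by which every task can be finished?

214

Plate making has no prerequisites, so it starts at minute 0 and finishes at minute 45.
Drying cannot begin until plate making (finishes minute 45). It runs from minute 45 to 45 + 60 = minute 105.
Nothing blocks file preflight, so it runs from minute 0 to minute 15.
Press setup cannot begin until file preflight (finishes minute 15). It runs from minute 15 to 15 + 25 = minute 40.
The print run has to wait for press setup (finishes minute 40, plus 15-minute gap → minute 55); plate making (finishes minute 45); file preflight (finishes minute 15). The latest of these is minute 55, so the print run runs minute 55 to 55 + 15 = minute 70.
For trimming: the print run (finishes minute 70); drying (finishes minute 105, plus 15-minute gap → minute 120). Taking the maximum gives a start of minute 120, and it finishes at 120 + 19 = minute 139.
The bindery step has to wait for trimming (finishes minute 139); drying (finishes minute 105). The latest of these is minute 139, so the bindery step runs minute 139 to 139 + 45 = minute 184.
Boxing needs all of the bindery step (finishes minute 184, plus 5-minute gap → minute 189); file preflight (finishes minute 15); drying (finishes minute 105). That puts its earliest start at minute 189; it finishes at 189 + 25 = minute 214.
All tasks are finished once the last one completes. Finish times: File preflight at 15, Plate making at 45, Press setup at 40, The print run at 70, Drying at 105, Trimming at 139, The bindery step at 184, Boxing at 214. The latest is minute 214.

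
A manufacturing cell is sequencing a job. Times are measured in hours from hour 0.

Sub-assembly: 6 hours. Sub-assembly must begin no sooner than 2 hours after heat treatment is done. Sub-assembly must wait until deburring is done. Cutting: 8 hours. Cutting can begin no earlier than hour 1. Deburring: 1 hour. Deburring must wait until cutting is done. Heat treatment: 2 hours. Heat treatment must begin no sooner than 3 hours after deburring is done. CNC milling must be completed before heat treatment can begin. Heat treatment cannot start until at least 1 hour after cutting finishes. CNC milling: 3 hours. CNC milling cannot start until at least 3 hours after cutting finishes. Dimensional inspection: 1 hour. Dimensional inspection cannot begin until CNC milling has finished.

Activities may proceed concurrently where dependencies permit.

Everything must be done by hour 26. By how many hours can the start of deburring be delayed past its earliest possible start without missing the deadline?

3

Cutting waits on its own release at hour 1, so it starts at hour 1 and finishes at 1 + 8 = hour 9.
Deburring waits on cutting (finishes hour 9), so it starts at hour 9 and finishes at 9 + 1 = hour 10.

Working backward from the deadline:
Nothing follows sub-assembly; the deadline of hour 26 is its only limit. It must start by 26 − 6 = hour 20.
Heat treatment has to be done before sub-assembly (must start by hour 20, minus 2-hour gap → hour 18). That means finishing by hour 18, i.e. starting by 18 − 2 = hour 16.
Deburring feeds heat treatment (must start by hour 16, minus 3-hour gap → hour 13); sub-assembly (must start by hour 20). Taking the minimum, deburring must finish by hour 13 and start by 13 − 1 = hour 12.
So deburring can start as early as hour 9 and as late as hour 12, giving 12 − 9 = 3 hours of slack.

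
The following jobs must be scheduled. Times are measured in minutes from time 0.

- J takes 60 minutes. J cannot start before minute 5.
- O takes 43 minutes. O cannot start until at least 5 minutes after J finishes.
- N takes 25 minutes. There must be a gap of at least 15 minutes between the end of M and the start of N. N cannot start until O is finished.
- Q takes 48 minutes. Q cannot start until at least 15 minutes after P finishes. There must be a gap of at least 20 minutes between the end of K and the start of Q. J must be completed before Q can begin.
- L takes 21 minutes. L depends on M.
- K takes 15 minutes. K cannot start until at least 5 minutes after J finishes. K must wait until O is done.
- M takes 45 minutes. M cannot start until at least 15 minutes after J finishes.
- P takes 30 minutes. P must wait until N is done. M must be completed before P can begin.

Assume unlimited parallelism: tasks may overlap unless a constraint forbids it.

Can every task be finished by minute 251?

No

J cannot begin until its own release at minute 5. It runs from minute 5 to 5 + 60 = minute 65.
After J (finishes minute 65, plus 5-minute gap → minute 70), O can start at minute 70 and finishes at minute 113.
K needs all of J (finishes minute 65, plus 5-minute gap → minute 70); O (finishes minute 113). That puts its earliest start at minute 113; it finishes at 113 + 15 = minute 128.
M waits on J (finishes minute 65, plus 15-minute gap → minute 80), so it starts at minute 80 and finishes at 80 + 45 = minute 125.
N needs all of M (finishes minute 125, plus 15-minute gap → minute 140); O (finishes minute 113). That puts its earliest start at minute 140; it finishes at 140 + 25 = minute 165.
For P: N (finishes minute 165); M (finishes minute 125). Taking the maximum gives a start of minute 165, and it finishes at 165 + 30 = minute 195.
For Q: P (finishes minute 195, plus 15-minute gap → minute 210); K (finishes minute 128, plus 20-minute gap → minute 148); J (finishes minute 65). Taking the maximum gives a start of minute 210, and it finishes at 210 + 48 = minute 258.
After M (finishes minute 125), L can start at minute 125 and finishes at minute 146.
The earliest everything can be done is minute 258, which is after the deadline of 251, so it is not possible.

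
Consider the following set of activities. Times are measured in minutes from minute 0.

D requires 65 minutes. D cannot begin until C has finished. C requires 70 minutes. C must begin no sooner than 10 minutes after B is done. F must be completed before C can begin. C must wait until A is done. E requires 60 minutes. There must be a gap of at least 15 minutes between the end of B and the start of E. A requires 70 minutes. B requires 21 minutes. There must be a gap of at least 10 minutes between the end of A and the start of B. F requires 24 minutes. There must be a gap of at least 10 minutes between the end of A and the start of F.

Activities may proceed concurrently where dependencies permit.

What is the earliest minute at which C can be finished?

A can start immediately at minute 0; it finishes at minute 70.
F cannot begin until A (finishes minute 70, plus 10-minute gap → minute 80). It runs from minute 80 to 80 + 24 = minute 104.
After A (finishes minute 70, plus 10-minute gap → minute 80), B can start at minute 80 and finishes at minute 101.
C needs all of B (finishes minute 101, plus 10-minute gap → minute 111); F (finishes minute 104); A (finishes minute 70). That puts its earliest start at minute 111; it finishes at 111 + 70 = minute 181.

181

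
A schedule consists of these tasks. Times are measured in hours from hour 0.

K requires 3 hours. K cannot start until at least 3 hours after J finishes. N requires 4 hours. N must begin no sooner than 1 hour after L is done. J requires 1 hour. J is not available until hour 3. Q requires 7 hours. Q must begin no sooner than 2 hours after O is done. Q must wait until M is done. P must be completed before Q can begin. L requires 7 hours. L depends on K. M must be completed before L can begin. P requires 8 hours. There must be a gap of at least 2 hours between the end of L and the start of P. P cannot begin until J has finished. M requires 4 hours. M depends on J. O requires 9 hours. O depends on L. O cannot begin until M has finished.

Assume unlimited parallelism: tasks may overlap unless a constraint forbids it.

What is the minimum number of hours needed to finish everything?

J cannot begin until its own release at hour 3. It runs from hour 3 to 3 + 1 = hour 4.
M cannot begin until J (finishes hour 4). It runs from hour 4 to 4 + 4 = hour 8.
K waits on J (finishes hour 4, plus 3-hour gap → hour 7), so it starts at hour 7 and finishes at 7 + 3 = hour 10.
L needs all of K (finishes hour 10); M (finishes hour 8). That puts its earliest start at hour 10; it finishes at 10 + 7 = hour 17.
P has to wait for L (finishes hour 17, plus 2-hour gap → hour 19); J (finishes hour 4). The latest of these is hour 19, so P runs hour 19 to 19 + 8 = hour 27.
For O: L (finishes hour 17); M (finishes hour 8). Taking the maximum gives a start of hour 17, and it finishes at 17 + 9 = hour 26.
Q needs all of O (finishes hour 26, plus 2-hour gap → hour 28); M (finishes hour 8); P (finishes hour 27). That puts its earliest start at hour 28; it finishes at 28 + 7 = hour 35.
N cannot begin until L (finishes hour 17, plus 1-hour gap → hour 18). It runs from hour 18 to 18 + 4 = hour 22.
All tasks are finished once the last one completes. Finish times: J at 4, K at 10, L at 17, M at 8, N at 22, O at 26, P at 27, Q at 35. The latest is hour 35.

35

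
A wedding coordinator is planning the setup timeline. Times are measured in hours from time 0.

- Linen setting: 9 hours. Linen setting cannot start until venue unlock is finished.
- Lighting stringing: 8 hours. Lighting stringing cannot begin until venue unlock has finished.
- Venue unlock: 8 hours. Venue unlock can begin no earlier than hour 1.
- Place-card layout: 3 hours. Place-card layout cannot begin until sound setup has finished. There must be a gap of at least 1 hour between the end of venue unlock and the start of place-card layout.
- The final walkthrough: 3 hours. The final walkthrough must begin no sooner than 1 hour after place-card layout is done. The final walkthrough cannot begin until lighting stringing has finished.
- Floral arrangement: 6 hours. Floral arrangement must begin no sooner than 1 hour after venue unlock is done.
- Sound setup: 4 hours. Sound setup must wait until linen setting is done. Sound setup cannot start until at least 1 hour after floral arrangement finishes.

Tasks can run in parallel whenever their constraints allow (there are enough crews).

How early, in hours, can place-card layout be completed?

25

Venue unlock cannot begin until its own release at hour 1. It runs from hour 1 to 1 + 8 = hour 9.
After venue unlock (finishes hour 9, plus 1-hour gap → hour 10), floral arrangement can start at hour 10 and finishes at hour 16.
After venue unlock (finishes hour 9), linen setting can start at hour 9 and finishes at hour 18.
Sound setup needs all of linen setting (finishes hour 18); floral arrangement (finishes hour 16, plus 1-hour gap → hour 17). That puts its earliest start at hour 18; it finishes at 18 + 4 = hour 22.
For place-card layout: sound setup (finishes hour 22); venue unlock (finishes hour 9, plus 1-hour gap → hour 10). Taking the maximum gives a start of hour 22, and it finishes at 22 + 3 = hour 25.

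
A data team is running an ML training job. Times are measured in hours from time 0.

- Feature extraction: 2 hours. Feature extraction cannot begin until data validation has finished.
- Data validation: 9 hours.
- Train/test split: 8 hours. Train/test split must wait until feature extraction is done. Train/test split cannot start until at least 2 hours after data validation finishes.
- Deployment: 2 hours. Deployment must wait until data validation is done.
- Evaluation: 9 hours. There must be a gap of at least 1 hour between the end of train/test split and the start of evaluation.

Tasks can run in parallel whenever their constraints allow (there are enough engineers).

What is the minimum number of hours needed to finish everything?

29

Data validation can start immediately at hour 0; it finishes at hour 9.
Deployment waits on data validation (finishes hour 9), so it starts at hour 9 and finishes at 9 + 2 = hour 11.
After data validation (finishes hour 9), feature extraction can start at hour 9 and finishes at hour 11.
Train/test split has to wait for feature extraction (finishes hour 11); data validation (finishes hour 9, plus 2-hour gap → hour 11). The latest of these is hour 11, so train/test split runs hour 11 to 11 + 8 = hour 19.
Evaluation waits on train/test split (finishes hour 19, plus 1-hour gap → hour 20), so it starts at hour 20 and finishes at 20 + 9 = hour 29.
All tasks are finished once the last one completes. Finish times: Data validation at 9, Feature extraction at 11, Train/test split at 19, Evaluation at 29, Deployment at 11. The latest is hour 29.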